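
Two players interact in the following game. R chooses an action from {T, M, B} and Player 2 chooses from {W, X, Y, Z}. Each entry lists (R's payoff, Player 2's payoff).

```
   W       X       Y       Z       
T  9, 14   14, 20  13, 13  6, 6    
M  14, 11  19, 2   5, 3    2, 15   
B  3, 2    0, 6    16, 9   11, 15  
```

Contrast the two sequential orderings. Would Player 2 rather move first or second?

If R leads: Player 2's best replies are T→X, M→Z, B→Z; R's induced payoffs 14, 2, 11; outcome (T, X), payoffs (14, 20).
If Player 2 leads: R's best replies are W→M, X→M, Y→B, Z→B; Player 2's induced payoffs 11, 2, 9, 15; outcome (B, Z), payoffs (11, 15).
Player 2 gets 15 moving first and 20 moving second, so Player 2 prefers to move second.

second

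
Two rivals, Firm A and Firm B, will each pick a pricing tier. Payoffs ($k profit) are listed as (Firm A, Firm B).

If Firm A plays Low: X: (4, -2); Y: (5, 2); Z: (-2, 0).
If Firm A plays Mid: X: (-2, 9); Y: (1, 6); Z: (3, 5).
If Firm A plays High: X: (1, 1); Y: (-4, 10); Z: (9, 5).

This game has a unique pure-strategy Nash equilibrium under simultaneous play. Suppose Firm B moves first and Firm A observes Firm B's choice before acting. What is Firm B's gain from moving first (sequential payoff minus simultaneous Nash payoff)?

3

Backward induction with Firm B moving first.
- X → Firm A plays Low (best of 4, -2, 1); Firm B gets -2.
- Y → Firm A plays Low (best of 5, 1, -4); Firm B gets 2.
- Z → Firm A plays High (best of -2, 3, 9); Firm B gets 5.
Firm B's induced payoffs are -2, 2, 5, so Firm B commits to Z. Subgame-perfect outcome: (High, Z) with payoffs (9, 5).
Now find the simultaneous Nash equilibrium.
Firm A's best replies: X→Low; Y→Low; Z→High.
Firm B's best replies: Low→Y; Mid→X; High→Y.
Only (Low, Y) has each player best-responding; Nash payoffs (5, 2).
Firm B's commitment gain: 5 − 2 = 3.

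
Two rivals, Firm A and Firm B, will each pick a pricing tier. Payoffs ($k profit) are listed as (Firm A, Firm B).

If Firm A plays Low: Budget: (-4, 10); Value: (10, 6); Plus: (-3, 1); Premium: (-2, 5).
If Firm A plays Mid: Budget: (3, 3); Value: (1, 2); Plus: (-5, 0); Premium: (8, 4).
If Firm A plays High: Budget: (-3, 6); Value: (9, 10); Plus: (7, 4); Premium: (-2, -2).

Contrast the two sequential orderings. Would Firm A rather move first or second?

second

If Firm A leads: Firm B's best replies are Low→Budget, Mid→Premium, High→Value; Firm A's induced payoffs -4, 8, 9; outcome (High, Value), payoffs (9, 10).
If Firm B leads: Firm A's best replies are Budget→Mid, Value→Low, Plus→High, Premium→Mid; Firm B's induced payoffs 3, 6, 4, 4; outcome (Low, Value), payoffs (10, 6).
Firm A gets 9 moving first and 10 moving second, so Firm A prefers to move second.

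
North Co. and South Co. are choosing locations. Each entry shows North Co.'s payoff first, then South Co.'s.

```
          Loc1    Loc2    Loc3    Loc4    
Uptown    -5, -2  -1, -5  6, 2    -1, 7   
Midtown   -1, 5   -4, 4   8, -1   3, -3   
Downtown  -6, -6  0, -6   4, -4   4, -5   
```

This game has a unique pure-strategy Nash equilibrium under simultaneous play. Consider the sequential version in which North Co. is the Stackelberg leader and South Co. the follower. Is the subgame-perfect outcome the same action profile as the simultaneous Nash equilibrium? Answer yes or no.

no

Backward induction with North Co. moving first.
- Uptown: BR = Loc4, leader payoff -1.
- Midtown: BR = Loc1, leader payoff -1.
- Downtown: BR = Loc3, leader payoff 4.
Maximizing over -1, -1, 4, North Co. chooses Downtown. Subgame-perfect outcome: (Downtown, Loc3) with payoffs (4, -4).
For the simultaneous game, intersect best replies.
North Co.'s best replies: Loc1→Midtown; Loc2→Downtown; Loc3→Midtown; Loc4→Downtown.
South Co.'s best replies: Uptown→Loc4; Midtown→Loc1; Downtown→Loc3.
Only (Midtown, Loc1) has each player best-responding; Nash payoffs (-1, 5).
Sequential outcome (Downtown, Loc3) differs from the Nash profile (Midtown, Loc1).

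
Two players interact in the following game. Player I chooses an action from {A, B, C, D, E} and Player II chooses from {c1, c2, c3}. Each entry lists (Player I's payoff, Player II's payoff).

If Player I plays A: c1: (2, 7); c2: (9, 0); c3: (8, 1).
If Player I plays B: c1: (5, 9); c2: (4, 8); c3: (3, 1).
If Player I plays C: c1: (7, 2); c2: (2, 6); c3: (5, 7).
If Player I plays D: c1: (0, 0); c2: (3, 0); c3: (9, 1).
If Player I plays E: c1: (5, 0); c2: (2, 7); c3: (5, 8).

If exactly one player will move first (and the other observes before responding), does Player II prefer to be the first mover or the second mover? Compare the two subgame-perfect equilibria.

first

If Player I leads: Player II's best replies are A→c1, B→c1, C→c3, D→c3, E→c3; Player I's induced payoffs 2, 5, 5, 9, 5; outcome (D, c3), payoffs (9, 1).
If Player II leads: Player I's best replies are c1→C, c2→A, c3→D; Player II's induced payoffs 2, 0, 1; outcome (C, c1), payoffs (7, 2).
Player II gets 2 moving first and 1 moving second, so Player II prefers to move first.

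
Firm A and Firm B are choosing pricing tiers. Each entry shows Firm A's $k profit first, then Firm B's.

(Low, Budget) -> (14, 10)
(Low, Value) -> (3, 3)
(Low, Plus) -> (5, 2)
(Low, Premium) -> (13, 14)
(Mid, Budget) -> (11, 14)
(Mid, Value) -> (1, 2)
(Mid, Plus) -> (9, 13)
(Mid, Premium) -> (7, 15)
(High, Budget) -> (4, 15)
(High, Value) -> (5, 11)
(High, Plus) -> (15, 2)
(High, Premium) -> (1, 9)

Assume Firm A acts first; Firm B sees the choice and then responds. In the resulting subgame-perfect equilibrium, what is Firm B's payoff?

14

Work backward from Firm B's decision.
- Low: BR = Premium, leader payoff 13.
- Mid: BR = Premium, leader payoff 7.
- High: BR = Budget, leader payoff 4.
Among 13, 7, 4, the best is 13 at Low. Subgame-perfect outcome: (Low, Premium) with payoffs (13, 14).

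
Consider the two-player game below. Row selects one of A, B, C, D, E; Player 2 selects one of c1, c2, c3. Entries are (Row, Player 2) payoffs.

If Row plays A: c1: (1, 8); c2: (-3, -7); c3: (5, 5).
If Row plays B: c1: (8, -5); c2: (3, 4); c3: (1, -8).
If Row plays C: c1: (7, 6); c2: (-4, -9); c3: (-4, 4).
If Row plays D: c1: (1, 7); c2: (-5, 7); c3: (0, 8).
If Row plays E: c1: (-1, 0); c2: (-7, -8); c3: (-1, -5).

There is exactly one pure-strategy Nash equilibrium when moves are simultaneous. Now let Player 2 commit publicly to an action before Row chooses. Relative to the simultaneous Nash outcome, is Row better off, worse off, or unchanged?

better off

Solve by backward induction (Player 2 leads).
- c1 → Row plays B (best of 1, 8, 7, 1, -1); Player 2 gets -5.
- c2 → Row plays B (best of -3, 3, -4, -5, -7); Player 2 gets 4.
- c3 → Row plays A (best of 5, 1, -4, 0, -1); Player 2 gets 5.
Maximizing over -5, 4, 5, Player 2 chooses c3. Subgame-perfect outcome: (A, c3) with payoffs (5, 5).
Now find the simultaneous Nash equilibrium.
Row's best replies: c1→B; c2→B; c3→A.
Player 2's best replies: A→c1; B→c2; C→c1; D→c3; E→c1.
Only (B, c2) has each player best-responding; Nash payoffs (3, 4).
Row earns 5 sequentially versus 3 at the Nash outcome: better off.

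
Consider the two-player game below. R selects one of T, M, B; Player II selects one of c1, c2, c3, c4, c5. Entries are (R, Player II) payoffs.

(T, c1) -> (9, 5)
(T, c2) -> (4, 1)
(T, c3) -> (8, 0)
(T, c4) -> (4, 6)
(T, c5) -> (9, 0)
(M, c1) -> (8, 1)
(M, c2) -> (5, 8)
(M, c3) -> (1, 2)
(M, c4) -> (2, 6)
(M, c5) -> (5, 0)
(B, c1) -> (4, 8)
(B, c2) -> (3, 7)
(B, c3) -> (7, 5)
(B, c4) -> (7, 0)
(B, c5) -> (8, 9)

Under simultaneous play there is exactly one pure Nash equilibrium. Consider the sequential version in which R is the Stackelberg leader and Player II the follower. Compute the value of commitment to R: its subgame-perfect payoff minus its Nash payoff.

Solve by backward induction (R leads).
- T: BR = c4, leader payoff 4.
- M: BR = c2, leader payoff 5.
- B: BR = c5, leader payoff 8.
R's induced payoffs are 4, 5, 8, so R commits to B. Subgame-perfect outcome: (B, c5) with payoffs (8, 9).
Under simultaneous play:
R's best replies: c1→T; c2→M; c3→T; c4→B; c5→T.
Player II's best replies: T→c4; M→c2; B→c5.
Only (M, c2) has each player best-responding; Nash payoffs (5, 8).
R's commitment gain: 8 − 5 = 3.

3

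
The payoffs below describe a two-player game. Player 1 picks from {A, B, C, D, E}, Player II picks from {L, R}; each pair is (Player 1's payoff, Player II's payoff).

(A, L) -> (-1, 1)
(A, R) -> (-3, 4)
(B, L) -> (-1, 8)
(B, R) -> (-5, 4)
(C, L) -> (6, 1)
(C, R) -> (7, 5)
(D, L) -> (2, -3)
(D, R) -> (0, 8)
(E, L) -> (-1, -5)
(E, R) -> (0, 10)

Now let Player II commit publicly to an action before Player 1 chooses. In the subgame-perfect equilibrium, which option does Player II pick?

R

Work backward from Player 1's decision.
- L: BR = C, leader payoff 1.
- R: BR = C, leader payoff 5.
Among 1, 5, the best is 5 at R. Subgame-perfect outcome: (C, R) with payoffs (7, 5).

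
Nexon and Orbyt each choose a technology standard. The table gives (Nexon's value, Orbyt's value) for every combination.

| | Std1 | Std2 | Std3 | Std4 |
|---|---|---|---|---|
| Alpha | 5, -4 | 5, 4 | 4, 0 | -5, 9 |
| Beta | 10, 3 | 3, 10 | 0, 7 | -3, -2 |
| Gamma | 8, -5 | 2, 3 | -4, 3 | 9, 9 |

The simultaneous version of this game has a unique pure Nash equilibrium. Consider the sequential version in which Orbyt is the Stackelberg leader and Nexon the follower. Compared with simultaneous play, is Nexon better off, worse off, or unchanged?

unchanged

Nexon best-responds to each possible Orbyt move:
- Std1 → Nexon plays Beta (best of 5, 10, 8); Orbyt gets 3.
- Std2 → Nexon plays Alpha (best of 5, 3, 2); Orbyt gets 4.
- Std3 → Nexon plays Alpha (best of 4, 0, -4); Orbyt gets 0.
- Std4 → Nexon plays Gamma (best of -5, -3, 9); Orbyt gets 9.
Orbyt's induced payoffs are 3, 4, 0, 9, so Orbyt commits to Std4. Subgame-perfect outcome: (Gamma, Std4) with payoffs (9, 9).
For the simultaneous game, intersect best replies.
Nexon's best replies: Std1→Beta; Std2→Alpha; Std3→Alpha; Std4→Gamma.
Orbyt's best replies: Alpha→Std4; Beta→Std2; Gamma→Std4.
The unique mutual best reply is (Gamma, Std4), giving (9, 9).
Nexon earns 9 sequentially versus 9 at the Nash outcome: unchanged.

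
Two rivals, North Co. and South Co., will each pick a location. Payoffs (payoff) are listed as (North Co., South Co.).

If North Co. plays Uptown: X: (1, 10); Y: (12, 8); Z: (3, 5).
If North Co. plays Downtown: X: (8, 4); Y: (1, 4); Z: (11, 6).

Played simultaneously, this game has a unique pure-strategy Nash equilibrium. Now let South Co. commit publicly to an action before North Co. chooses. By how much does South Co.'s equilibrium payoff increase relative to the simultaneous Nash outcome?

2

Solve by backward induction (South Co. leads).
- X: BR = Downtown, leader payoff 4.
- Y: BR = Uptown, leader payoff 8.
- Z: BR = Downtown, leader payoff 6.
Maximizing over 4, 8, 6, South Co. chooses Y. Subgame-perfect outcome: (Uptown, Y) with payoffs (12, 8).
Now find the simultaneous Nash equilibrium.
North Co.'s best replies: X→Downtown; Y→Uptown; Z→Downtown.
South Co.'s best replies: Uptown→X; Downtown→Z.
Only (Downtown, Z) has each player best-responding; Nash payoffs (11, 6).
South Co.'s commitment gain: 8 − 6 = 2.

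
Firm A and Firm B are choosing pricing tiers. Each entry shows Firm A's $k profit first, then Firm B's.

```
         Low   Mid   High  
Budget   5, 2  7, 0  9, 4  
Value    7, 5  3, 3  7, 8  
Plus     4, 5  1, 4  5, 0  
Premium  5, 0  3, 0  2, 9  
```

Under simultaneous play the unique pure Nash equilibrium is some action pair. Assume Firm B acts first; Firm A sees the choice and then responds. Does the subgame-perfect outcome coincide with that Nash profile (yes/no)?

Firm A best-responds to each possible Firm B move:
- Low → Firm A plays Value (best of 5, 7, 4, 5); Firm B gets 5.
- Mid → Firm A plays Budget (best of 7, 3, 1, 3); Firm B gets 0.
- High → Firm A plays Budget (best of 9, 7, 5, 2); Firm B gets 4.
Maximizing over 5, 0, 4, Firm B chooses Low. Subgame-perfect outcome: (Value, Low) with payoffs (7, 5).
Under simultaneous play:
Firm A's best replies: Low→Value; Mid→Budget; High→Budget.
Firm B's best replies: Budget→High; Value→High; Plus→Low; Premium→High.
Only (Budget, High) has each player best-responding; Nash payoffs (9, 4).
Sequential outcome (Value, Low) differs from the Nash profile (Budget, High).

no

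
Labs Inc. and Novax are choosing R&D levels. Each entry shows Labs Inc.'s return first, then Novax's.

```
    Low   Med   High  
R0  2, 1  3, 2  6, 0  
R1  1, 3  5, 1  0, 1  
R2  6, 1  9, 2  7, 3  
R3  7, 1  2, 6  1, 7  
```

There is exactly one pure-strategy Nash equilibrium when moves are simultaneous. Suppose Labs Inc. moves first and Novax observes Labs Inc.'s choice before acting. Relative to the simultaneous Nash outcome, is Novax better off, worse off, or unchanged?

Backward induction with Labs Inc. moving first.
- R0: Novax compares 1, 2, 0 and picks Med; Labs Inc. would get 3.
- R1: Novax compares 3, 1, 1 and picks Low; Labs Inc. would get 1.
- R2: Novax compares 1, 2, 3 and picks High; Labs Inc. would get 7.
- R3: Novax compares 1, 6, 7 and picks High; Labs Inc. would get 1.
Labs Inc.'s induced payoffs are 3, 1, 7, 1, so Labs Inc. commits to R2. Subgame-perfect outcome: (R2, High) with payoffs (7, 3).
Under simultaneous play:
Labs Inc.'s best replies: Low→R3; Med→R2; High→R2.
Novax's best replies: R0→Med; R1→Low; R2→High; R3→High.
Only (R2, High) has each player best-responding; Nash payoffs (7, 3).
Novax earns 3 sequentially versus 3 at the Nash outcome: unchanged.

unchanged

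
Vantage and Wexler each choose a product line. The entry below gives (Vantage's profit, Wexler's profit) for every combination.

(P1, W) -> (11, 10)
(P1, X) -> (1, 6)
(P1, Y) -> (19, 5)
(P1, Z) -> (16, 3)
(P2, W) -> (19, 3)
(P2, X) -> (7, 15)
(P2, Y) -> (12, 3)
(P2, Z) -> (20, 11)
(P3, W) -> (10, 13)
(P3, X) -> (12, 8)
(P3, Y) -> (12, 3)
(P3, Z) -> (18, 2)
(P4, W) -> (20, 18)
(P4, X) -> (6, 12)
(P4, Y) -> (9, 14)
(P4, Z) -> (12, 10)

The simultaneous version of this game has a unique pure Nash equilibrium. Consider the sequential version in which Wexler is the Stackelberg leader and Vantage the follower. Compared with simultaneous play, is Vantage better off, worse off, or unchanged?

unchanged

Vantage best-responds to each possible Wexler move:
- W: BR = P4, leader payoff 18.
- X: BR = P3, leader payoff 8.
- Y: BR = P1, leader payoff 5.
- Z: BR = P2, leader payoff 11.
Maximizing over 18, 8, 5, 11, Wexler chooses W. Subgame-perfect outcome: (P4, W) with payoffs (20, 18).
Under simultaneous play:
Vantage's best replies: W→P4; X→P3; Y→P1; Z→P2.
Wexler's best replies: P1→W; P2→X; P3→W; P4→W.
The unique mutual best reply is (P4, W), giving (20, 18).
Vantage earns 20 sequentially versus 20 at the Nash outcome: unchanged.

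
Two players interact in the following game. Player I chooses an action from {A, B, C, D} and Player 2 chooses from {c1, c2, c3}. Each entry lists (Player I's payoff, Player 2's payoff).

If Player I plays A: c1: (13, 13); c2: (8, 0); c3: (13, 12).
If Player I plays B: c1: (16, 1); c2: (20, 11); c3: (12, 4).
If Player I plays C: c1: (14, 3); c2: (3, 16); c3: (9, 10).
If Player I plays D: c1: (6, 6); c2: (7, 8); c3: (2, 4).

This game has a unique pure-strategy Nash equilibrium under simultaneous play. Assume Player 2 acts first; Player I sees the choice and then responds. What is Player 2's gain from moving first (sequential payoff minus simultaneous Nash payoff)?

1

Player I best-responds to each possible Player 2 move:
- c1 → Player I plays B (best of 13, 16, 14, 6); Player 2 gets 1.
- c2 → Player I plays B (best of 8, 20, 3, 7); Player 2 gets 11.
- c3 → Player I plays A (best of 13, 12, 9, 2); Player 2 gets 12.
Among 1, 11, 12, the best is 12 at c3. Subgame-perfect outcome: (A, c3) with payoffs (13, 12).
For the simultaneous game, intersect best replies.
Player I's best replies: c1→B; c2→B; c3→A.
Player 2's best replies: A→c1; B→c2; C→c2; D→c2.
The unique mutual best reply is (B, c2), giving (20, 11).
Player 2's commitment gain: 12 − 11 = 1.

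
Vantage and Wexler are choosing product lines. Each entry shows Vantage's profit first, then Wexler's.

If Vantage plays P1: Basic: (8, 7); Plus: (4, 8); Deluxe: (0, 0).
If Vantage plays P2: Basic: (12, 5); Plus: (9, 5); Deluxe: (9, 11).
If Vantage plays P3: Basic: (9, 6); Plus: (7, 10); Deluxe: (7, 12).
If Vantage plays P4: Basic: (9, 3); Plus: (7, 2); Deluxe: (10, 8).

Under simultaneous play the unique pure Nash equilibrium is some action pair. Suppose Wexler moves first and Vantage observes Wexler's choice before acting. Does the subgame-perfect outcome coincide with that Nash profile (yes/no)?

Backward induction with Wexler moving first.
- Basic: BR = P2, leader payoff 5.
- Plus: BR = P2, leader payoff 5.
- Deluxe: BR = P4, leader payoff 8.
Maximizing over 5, 5, 8, Wexler chooses Deluxe. Subgame-perfect outcome: (P4, Deluxe) with payoffs (10, 8).
Now find the simultaneous Nash equilibrium.
Vantage's best replies: Basic→P2; Plus→P2; Deluxe→P4.
Wexler's best replies: P1→Plus; P2→Deluxe; P3→Deluxe; P4→Deluxe.
The unique mutual best reply is (P4, Deluxe), giving (10, 8).
Sequential outcome (P4, Deluxe) coincides with the Nash profile (P4, Deluxe).

yes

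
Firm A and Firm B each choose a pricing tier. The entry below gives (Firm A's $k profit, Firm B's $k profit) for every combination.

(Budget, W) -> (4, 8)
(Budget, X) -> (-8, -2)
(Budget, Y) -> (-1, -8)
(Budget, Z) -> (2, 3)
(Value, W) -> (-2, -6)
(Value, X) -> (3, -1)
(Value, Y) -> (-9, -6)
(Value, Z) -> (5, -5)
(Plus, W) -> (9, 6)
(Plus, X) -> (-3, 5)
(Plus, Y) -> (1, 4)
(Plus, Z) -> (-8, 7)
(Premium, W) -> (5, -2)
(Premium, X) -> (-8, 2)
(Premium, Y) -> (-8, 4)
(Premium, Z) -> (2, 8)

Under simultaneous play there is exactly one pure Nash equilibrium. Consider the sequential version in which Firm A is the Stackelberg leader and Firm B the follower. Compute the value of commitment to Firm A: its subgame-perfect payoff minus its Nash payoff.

Solve by backward induction (Firm A leads).
- Budget → Firm B plays W (best of 8, -2, -8, 3); Firm A gets 4.
- Value → Firm B plays X (best of -6, -1, -6, -5); Firm A gets 3.
- Plus → Firm B plays Z (best of 6, 5, 4, 7); Firm A gets -8.
- Premium → Firm B plays Z (best of -2, 2, 4, 8); Firm A gets 2.
Among 4, 3, -8, 2, the best is 4 at Budget. Subgame-perfect outcome: (Budget, W) with payoffs (4, 8).
Now find the simultaneous Nash equilibrium.
Firm A's best replies: W→Plus; X→Value; Y→Plus; Z→Value.
Firm B's best replies: Budget→W; Value→X; Plus→Z; Premium→Z.
The unique mutual best reply is (Value, X), giving (3, -1).
Firm A's commitment gain: 4 − 3 = 1.

1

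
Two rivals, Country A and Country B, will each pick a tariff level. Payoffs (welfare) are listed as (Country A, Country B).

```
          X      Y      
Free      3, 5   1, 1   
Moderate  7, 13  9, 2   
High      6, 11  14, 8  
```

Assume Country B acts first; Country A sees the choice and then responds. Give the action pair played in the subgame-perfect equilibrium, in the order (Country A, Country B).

(Moderate, X)

Backward induction with Country B moving first.
- X → Country A plays Moderate (best of 3, 7, 6); Country B gets 13.
- Y → Country A plays High (best of 1, 9, 14); Country B gets 8.
Country B's induced payoffs are 13, 8, so Country B commits to X. Subgame-perfect outcome: (Moderate, X) with payoffs (7, 13).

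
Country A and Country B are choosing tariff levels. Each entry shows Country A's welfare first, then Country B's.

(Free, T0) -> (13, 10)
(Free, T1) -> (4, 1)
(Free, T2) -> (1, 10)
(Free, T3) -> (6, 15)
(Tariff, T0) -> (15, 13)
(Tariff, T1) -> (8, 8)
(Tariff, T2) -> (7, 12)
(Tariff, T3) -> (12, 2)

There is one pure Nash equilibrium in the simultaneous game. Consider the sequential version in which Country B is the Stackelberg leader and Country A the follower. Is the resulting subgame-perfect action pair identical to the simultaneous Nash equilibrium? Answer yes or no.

yes

Work backward from Country A's decision.
- T0: BR = Tariff, leader payoff 13.
- T1: BR = Tariff, leader payoff 8.
- T2: BR = Tariff, leader payoff 12.
- T3: BR = Tariff, leader payoff 2.
Among 13, 8, 12, 2, the best is 13 at T0. Subgame-perfect outcome: (Tariff, T0) with payoffs (15, 13).
For the simultaneous game, intersect best replies.
Country A's best replies: T0→Tariff; T1→Tariff; T2→Tariff; T3→Tariff.
Country B's best replies: Free→T3; Tariff→T0.
The unique mutual best reply is (Tariff, T0), giving (15, 13).
Sequential outcome (Tariff, T0) coincides with the Nash profile (Tariff, T0).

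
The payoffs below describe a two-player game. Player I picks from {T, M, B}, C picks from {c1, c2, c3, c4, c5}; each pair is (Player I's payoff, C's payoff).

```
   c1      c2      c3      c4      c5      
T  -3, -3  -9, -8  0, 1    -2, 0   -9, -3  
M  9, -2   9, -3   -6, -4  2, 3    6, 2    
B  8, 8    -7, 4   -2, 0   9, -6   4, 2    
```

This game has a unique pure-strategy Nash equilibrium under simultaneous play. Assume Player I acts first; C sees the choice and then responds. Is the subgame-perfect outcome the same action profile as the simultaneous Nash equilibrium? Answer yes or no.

Work backward from C's decision.
- T: BR = c3, leader payoff 0.
- M: BR = c4, leader payoff 2.
- B: BR = c1, leader payoff 8.
Maximizing over 0, 2, 8, Player I chooses B. Subgame-perfect outcome: (B, c1) with payoffs (8, 8).
Under simultaneous play:
Player I's best replies: c1→M; c2→M; c3→T; c4→B; c5→M.
C's best replies: T→c3; M→c4; B→c1.
The unique mutual best reply is (T, c3), giving (0, 1).
Sequential outcome (B, c1) differs from the Nash profile (T, c3).

no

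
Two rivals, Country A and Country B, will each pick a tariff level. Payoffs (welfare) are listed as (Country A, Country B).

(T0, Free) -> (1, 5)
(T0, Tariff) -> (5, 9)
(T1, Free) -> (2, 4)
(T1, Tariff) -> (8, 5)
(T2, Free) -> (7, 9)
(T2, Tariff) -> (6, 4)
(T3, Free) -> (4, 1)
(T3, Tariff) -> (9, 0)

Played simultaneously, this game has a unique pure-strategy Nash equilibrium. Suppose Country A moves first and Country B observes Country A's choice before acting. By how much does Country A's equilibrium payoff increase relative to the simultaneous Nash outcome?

1

Backward induction with Country A moving first.
- T0: Country B compares 5, 9 and picks Tariff; Country A would get 5.
- T1: Country B compares 4, 5 and picks Tariff; Country A would get 8.
- T2: Country B compares 9, 4 and picks Free; Country A would get 7.
- T3: Country B compares 1, 0 and picks Free; Country A would get 4.
Maximizing over 5, 8, 7, 4, Country A chooses T1. Subgame-perfect outcome: (T1, Tariff) with payoffs (8, 5).
For the simultaneous game, intersect best replies.
Country A's best replies: Free→T2; Tariff→T3.
Country B's best replies: T0→Tariff; T1→Tariff; T2→Free; T3→Free.
The unique mutual best reply is (T2, Free), giving (7, 9).
Country A's commitment gain: 8 − 7 = 1.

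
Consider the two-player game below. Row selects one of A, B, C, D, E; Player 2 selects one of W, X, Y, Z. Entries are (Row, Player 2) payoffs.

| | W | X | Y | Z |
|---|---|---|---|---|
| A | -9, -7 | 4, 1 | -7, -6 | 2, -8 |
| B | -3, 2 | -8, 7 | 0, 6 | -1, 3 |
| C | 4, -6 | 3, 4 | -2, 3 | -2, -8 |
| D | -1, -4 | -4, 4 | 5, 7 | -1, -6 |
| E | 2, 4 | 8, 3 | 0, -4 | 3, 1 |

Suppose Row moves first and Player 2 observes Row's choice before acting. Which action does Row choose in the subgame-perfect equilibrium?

D

Solve by backward induction (Row leads).
- A → Player 2 plays X (best of -7, 1, -6, -8); Row gets 4.
- B → Player 2 plays X (best of 2, 7, 6, 3); Row gets -8.
- C → Player 2 plays X (best of -6, 4, 3, -8); Row gets 3.
- D → Player 2 plays Y (best of -4, 4, 7, -6); Row gets 5.
- E → Player 2 plays W (best of 4, 3, -4, 1); Row gets 2.
Row's induced payoffs are 4, -8, 3, 5, 2, so Row commits to D. Subgame-perfect outcome: (D, Y) with payoffs (5, 7).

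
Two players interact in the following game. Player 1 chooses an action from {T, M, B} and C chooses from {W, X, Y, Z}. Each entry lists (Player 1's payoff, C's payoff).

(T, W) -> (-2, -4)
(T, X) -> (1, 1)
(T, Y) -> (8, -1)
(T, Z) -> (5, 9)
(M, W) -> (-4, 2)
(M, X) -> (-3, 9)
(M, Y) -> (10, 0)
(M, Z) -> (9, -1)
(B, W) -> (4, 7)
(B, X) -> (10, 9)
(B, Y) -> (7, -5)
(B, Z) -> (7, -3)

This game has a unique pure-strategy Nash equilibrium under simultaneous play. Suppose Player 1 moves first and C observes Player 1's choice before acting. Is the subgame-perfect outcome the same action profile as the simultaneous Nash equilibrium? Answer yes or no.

Work backward from C's decision.
- T → C plays Z (best of -4, 1, -1, 9); Player 1 gets 5.
- M → C plays X (best of 2, 9, 0, -1); Player 1 gets -3.
- B → C plays X (best of 7, 9, -5, -3); Player 1 gets 10.
Player 1's induced payoffs are 5, -3, 10, so Player 1 commits to B. Subgame-perfect outcome: (B, X) with payoffs (10, 9).
Now find the simultaneous Nash equilibrium.
Player 1's best replies: W→B; X→B; Y→M; Z→M.
C's best replies: T→Z; M→X; B→X.
The unique mutual best reply is (B, X), giving (10, 9).
Sequential outcome (B, X) coincides with the Nash profile (B, X).

yes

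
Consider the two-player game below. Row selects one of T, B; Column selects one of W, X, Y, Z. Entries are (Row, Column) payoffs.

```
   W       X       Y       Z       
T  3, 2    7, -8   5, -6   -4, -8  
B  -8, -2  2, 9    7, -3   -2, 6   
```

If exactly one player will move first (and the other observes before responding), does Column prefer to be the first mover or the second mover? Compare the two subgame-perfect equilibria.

first

If Row leads: Column's best replies are T→W, B→X; Row's induced payoffs 3, 2; outcome (T, W), payoffs (3, 2).
If Column leads: Row's best replies are W→T, X→T, Y→B, Z→B; Column's induced payoffs 2, -8, -3, 6; outcome (B, Z), payoffs (-2, 6).
Column gets 6 moving first and 2 moving second, so Column prefers to move first.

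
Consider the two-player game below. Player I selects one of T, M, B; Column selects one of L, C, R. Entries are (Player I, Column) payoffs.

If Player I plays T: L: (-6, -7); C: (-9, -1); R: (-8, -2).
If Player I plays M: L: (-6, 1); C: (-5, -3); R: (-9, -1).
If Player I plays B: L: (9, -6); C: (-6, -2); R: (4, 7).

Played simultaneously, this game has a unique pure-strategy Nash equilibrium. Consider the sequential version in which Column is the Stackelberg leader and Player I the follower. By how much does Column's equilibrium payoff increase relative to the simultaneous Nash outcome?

Solve by backward induction (Column leads).
- L → Player I plays B (best of -6, -6, 9); Column gets -6.
- C → Player I plays M (best of -9, -5, -6); Column gets -3.
- R → Player I plays B (best of -8, -9, 4); Column gets 7.
Among -6, -3, 7, the best is 7 at R. Subgame-perfect outcome: (B, R) with payoffs (4, 7).
Under simultaneous play:
Player I's best replies: L→B; C→M; R→B.
Column's best replies: T→C; M→L; B→R.
Only (B, R) has each player best-responding; Nash payoffs (4, 7).
Column's commitment gain: 7 − 7 = 0.

0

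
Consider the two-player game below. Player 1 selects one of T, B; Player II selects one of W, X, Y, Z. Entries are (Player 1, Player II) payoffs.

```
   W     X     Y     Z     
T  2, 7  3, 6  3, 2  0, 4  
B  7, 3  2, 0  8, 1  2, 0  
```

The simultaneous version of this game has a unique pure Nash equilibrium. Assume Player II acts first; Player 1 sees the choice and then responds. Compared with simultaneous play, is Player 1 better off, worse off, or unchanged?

worse off

Player 1 best-responds to each possible Player II move:
- W → Player 1 plays B (best of 2, 7); Player II gets 3.
- X → Player 1 plays T (best of 3, 2); Player II gets 6.
- Y → Player 1 plays B (best of 3, 8); Player II gets 1.
- Z → Player 1 plays B (best of 0, 2); Player II gets 0.
Among 3, 6, 1, 0, the best is 6 at X. Subgame-perfect outcome: (T, X) with payoffs (3, 6).
Now find the simultaneous Nash equilibrium.
Player 1's best replies: W→B; X→T; Y→B; Z→B.
Player II's best replies: T→W; B→W.
The unique mutual best reply is (B, W), giving (7, 3).
Player 1 earns 3 sequentially versus 7 at the Nash outcome: worse off.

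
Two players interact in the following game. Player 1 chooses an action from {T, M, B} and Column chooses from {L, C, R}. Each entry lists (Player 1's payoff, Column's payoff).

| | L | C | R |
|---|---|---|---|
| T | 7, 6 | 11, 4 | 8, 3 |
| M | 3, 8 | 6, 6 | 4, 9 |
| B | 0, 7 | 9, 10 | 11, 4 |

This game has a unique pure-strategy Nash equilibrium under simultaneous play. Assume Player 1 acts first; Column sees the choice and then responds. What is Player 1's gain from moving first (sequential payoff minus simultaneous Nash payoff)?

Work backward from Column's decision.
- T → Column plays L (best of 6, 4, 3); Player 1 gets 7.
- M → Column plays R (best of 8, 6, 9); Player 1 gets 4.
- B → Column plays C (best of 7, 10, 4); Player 1 gets 9.
Maximizing over 7, 4, 9, Player 1 chooses B. Subgame-perfect outcome: (B, C) with payoffs (9, 10).
For the simultaneous game, intersect best replies.
Player 1's best replies: L→T; C→T; R→B.
Column's best replies: T→L; M→R; B→C.
The unique mutual best reply is (T, L), giving (7, 6).
Player 1's commitment gain: 9 − 7 = 2.

2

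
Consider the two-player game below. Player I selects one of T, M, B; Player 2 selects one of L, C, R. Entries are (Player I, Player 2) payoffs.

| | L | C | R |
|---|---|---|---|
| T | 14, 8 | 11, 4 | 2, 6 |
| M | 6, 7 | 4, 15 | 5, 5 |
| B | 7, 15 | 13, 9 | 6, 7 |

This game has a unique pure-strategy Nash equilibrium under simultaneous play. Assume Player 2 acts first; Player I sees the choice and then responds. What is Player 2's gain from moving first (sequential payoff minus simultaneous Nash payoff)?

Backward induction with Player 2 moving first.
- L: BR = T, leader payoff 8.
- C: BR = B, leader payoff 9.
- R: BR = B, leader payoff 7.
Player 2's induced payoffs are 8, 9, 7, so Player 2 commits to C. Subgame-perfect outcome: (B, C) with payoffs (13, 9).
For the simultaneous game, intersect best replies.
Player I's best replies: L→T; C→B; R→B.
Player 2's best replies: T→L; M→C; B→L.
Only (T, L) has each player best-responding; Nash payoffs (14, 8).
Player 2's commitment gain: 9 − 8 = 1.

1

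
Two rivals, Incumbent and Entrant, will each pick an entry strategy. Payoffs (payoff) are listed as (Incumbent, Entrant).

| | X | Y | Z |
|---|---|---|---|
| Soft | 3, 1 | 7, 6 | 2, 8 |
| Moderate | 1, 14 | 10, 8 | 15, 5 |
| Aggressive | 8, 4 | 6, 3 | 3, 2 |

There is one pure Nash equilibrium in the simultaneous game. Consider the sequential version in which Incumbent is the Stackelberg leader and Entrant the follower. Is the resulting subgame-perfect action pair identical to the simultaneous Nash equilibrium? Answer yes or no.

yes

Entrant best-responds to each possible Incumbent move:
- Soft: Entrant compares 1, 6, 8 and picks Z; Incumbent would get 2.
- Moderate: Entrant compares 14, 8, 5 and picks X; Incumbent would get 1.
- Aggressive: Entrant compares 4, 3, 2 and picks X; Incumbent would get 8.
Among 2, 1, 8, the best is 8 at Aggressive. Subgame-perfect outcome: (Aggressive, X) with payoffs (8, 4).
Under simultaneous play:
Incumbent's best replies: X→Aggressive; Y→Moderate; Z→Moderate.
Entrant's best replies: Soft→Z; Moderate→X; Aggressive→X.
The unique mutual best reply is (Aggressive, X), giving (8, 4).
Sequential outcome (Aggressive, X) coincides with the Nash profile (Aggressive, X).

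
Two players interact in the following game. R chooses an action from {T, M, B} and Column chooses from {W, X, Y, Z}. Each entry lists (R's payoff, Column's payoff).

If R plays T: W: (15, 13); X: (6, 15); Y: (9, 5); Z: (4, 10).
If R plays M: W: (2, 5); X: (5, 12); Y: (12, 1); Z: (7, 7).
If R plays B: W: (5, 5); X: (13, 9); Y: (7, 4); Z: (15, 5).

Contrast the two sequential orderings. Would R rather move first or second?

If R leads: Column's best replies are T→X, M→X, B→X; R's induced payoffs 6, 5, 13; outcome (B, X), payoffs (13, 9).
If Column leads: R's best replies are W→T, X→B, Y→M, Z→B; Column's induced payoffs 13, 9, 1, 5; outcome (T, W), payoffs (15, 13).
R gets 13 moving first and 15 moving second, so R prefers to move second.

second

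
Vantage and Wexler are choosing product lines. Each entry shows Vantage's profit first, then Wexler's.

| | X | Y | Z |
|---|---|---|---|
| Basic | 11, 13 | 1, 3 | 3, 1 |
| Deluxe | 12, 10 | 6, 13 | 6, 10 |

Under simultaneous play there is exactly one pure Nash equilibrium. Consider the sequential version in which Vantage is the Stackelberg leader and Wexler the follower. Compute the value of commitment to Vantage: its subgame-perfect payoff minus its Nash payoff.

5

Wexler best-responds to each possible Vantage move:
- Basic: Wexler compares 13, 3, 1 and picks X; Vantage would get 11.
- Deluxe: Wexler compares 10, 13, 10 and picks Y; Vantage would get 6.
Among 11, 6, the best is 11 at Basic. Subgame-perfect outcome: (Basic, X) with payoffs (11, 13).
For the simultaneous game, intersect best replies.
Vantage's best replies: X→Deluxe; Y→Deluxe; Z→Deluxe.
Wexler's best replies: Basic→X; Deluxe→Y.
The unique mutual best reply is (Deluxe, Y), giving (6, 13).
Vantage's commitment gain: 11 − 6 = 5.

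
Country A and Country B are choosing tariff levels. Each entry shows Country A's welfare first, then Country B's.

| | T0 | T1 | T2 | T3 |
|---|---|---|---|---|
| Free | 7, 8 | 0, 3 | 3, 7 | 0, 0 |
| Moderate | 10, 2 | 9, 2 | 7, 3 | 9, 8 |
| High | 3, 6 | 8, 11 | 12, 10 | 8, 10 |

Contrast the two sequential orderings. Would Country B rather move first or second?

If Country A leads: Country B's best replies are Free→T0, Moderate→T3, High→T1; Country A's induced payoffs 7, 9, 8; outcome (Moderate, T3), payoffs (9, 8).
If Country B leads: Country A's best replies are T0→Moderate, T1→Moderate, T2→High, T3→Moderate; Country B's induced payoffs 2, 2, 10, 8; outcome (High, T2), payoffs (12, 10).
Country B gets 10 moving first and 8 moving second, so Country B prefers to move first.

first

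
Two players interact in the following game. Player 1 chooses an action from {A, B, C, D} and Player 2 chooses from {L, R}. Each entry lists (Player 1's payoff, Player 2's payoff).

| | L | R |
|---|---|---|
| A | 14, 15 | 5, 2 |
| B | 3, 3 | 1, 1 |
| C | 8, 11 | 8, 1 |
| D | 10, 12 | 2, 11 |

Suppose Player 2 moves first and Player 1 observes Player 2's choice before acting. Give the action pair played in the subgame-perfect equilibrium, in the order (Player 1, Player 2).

(A, L)

Solve by backward induction (Player 2 leads).
- L: Player 1 compares 14, 3, 8, 10 and picks A; Player 2 would get 15.
- R: Player 1 compares 5, 1, 8, 2 and picks C; Player 2 would get 1.
Maximizing over 15, 1, Player 2 chooses L. Subgame-perfect outcome: (A, L) with payoffs (14, 15).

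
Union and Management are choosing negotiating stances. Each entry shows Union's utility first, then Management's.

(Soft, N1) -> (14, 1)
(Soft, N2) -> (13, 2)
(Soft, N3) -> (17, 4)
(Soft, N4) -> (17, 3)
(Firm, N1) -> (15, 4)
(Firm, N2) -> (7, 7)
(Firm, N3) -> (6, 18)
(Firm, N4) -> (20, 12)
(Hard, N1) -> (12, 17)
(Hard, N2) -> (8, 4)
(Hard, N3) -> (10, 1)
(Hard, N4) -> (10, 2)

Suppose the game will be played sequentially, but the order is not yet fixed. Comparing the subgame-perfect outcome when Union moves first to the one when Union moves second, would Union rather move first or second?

If Union leads: Management's best replies are Soft→N3, Firm→N3, Hard→N1; Union's induced payoffs 17, 6, 12; outcome (Soft, N3), payoffs (17, 4).
If Management leads: Union's best replies are N1→Firm, N2→Soft, N3→Soft, N4→Firm; Management's induced payoffs 4, 2, 4, 12; outcome (Firm, N4), payoffs (20, 12).
Union gets 17 moving first and 20 moving second, so Union prefers to move second.

second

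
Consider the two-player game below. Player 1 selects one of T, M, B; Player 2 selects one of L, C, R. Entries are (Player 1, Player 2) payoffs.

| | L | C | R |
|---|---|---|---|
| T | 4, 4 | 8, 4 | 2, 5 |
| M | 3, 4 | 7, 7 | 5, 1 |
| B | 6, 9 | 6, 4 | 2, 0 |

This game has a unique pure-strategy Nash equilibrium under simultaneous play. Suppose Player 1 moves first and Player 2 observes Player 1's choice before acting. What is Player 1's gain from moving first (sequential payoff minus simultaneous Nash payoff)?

Work backward from Player 2's decision.
- T: Player 2 compares 4, 4, 5 and picks R; Player 1 would get 2.
- M: Player 2 compares 4, 7, 1 and picks C; Player 1 would get 7.
- B: Player 2 compares 9, 4, 0 and picks L; Player 1 would get 6.
Player 1's induced payoffs are 2, 7, 6, so Player 1 commits to M. Subgame-perfect outcome: (M, C) with payoffs (7, 7).
Under simultaneous play:
Player 1's best replies: L→B; C→T; R→M.
Player 2's best replies: T→R; M→C; B→L.
Only (B, L) has each player best-responding; Nash payoffs (6, 9).
Player 1's commitment gain: 7 − 6 = 1.

1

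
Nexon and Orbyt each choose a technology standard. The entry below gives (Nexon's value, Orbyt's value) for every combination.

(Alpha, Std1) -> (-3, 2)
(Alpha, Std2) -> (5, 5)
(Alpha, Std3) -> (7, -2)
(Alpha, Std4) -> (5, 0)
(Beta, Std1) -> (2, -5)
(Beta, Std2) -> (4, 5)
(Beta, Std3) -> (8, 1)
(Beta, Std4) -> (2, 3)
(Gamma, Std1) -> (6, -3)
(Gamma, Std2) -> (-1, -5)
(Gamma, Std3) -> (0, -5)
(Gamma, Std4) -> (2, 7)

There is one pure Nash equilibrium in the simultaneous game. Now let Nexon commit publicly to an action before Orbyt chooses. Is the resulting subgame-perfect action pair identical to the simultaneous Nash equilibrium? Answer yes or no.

Orbyt best-responds to each possible Nexon move:
- Alpha: Orbyt compares 2, 5, -2, 0 and picks Std2; Nexon would get 5.
- Beta: Orbyt compares -5, 5, 1, 3 and picks Std2; Nexon would get 4.
- Gamma: Orbyt compares -3, -5, -5, 7 and picks Std4; Nexon would get 2.
Nexon's induced payoffs are 5, 4, 2, so Nexon commits to Alpha. Subgame-perfect outcome: (Alpha, Std2) with payoffs (5, 5).
For the simultaneous game, intersect best replies.
Nexon's best replies: Std1→Gamma; Std2→Alpha; Std3→Beta; Std4→Alpha.
Orbyt's best replies: Alpha→Std2; Beta→Std2; Gamma→Std4.
Only (Alpha, Std2) has each player best-responding; Nash payoffs (5, 5).
Sequential outcome (Alpha, Std2) coincides with the Nash profile (Alpha, Std2).

yes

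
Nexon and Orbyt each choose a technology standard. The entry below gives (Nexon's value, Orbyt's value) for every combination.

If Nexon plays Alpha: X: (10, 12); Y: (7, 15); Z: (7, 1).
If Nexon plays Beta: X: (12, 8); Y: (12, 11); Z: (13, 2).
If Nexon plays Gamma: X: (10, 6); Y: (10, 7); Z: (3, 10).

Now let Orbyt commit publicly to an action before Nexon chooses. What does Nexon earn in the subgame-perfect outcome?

12

Nexon best-responds to each possible Orbyt move:
- X → Nexon plays Beta (best of 10, 12, 10); Orbyt gets 8.
- Y → Nexon plays Beta (best of 7, 12, 10); Orbyt gets 11.
- Z → Nexon plays Beta (best of 7, 13, 3); Orbyt gets 2.
Orbyt's induced payoffs are 8, 11, 2, so Orbyt commits to Y. Subgame-perfect outcome: (Beta, Y) with payoffs (12, 11).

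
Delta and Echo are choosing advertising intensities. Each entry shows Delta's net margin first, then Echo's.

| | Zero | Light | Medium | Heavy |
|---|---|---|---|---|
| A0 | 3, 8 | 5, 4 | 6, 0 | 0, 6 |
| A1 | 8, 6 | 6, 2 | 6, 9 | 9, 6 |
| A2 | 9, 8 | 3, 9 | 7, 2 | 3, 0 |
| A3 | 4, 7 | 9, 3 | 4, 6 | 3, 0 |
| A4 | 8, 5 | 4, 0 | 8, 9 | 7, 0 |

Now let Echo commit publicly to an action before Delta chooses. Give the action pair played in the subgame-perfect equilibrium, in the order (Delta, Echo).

(A4, Medium)

Work backward from Delta's decision.
- Zero → Delta plays A2 (best of 3, 8, 9, 4, 8); Echo gets 8.
- Light → Delta plays A3 (best of 5, 6, 3, 9, 4); Echo gets 3.
- Medium → Delta plays A4 (best of 6, 6, 7, 4, 8); Echo gets 9.
- Heavy → Delta plays A1 (best of 0, 9, 3, 3, 7); Echo gets 6.
Maximizing over 8, 3, 9, 6, Echo chooses Medium. Subgame-perfect outcome: (A4, Medium) with payoffs (8, 9).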